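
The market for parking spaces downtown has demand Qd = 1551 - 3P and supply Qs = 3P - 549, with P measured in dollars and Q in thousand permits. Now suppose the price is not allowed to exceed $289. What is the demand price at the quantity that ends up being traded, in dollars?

Without the control the market clears where 1551 - 3P = 3P - 549, i.e. P* = 350 and Q* = 501.
The ceiling of 289 is below the equilibrium price 350, so it binds.
At P = 289: Qd = 1551 - 3·289 = 684 and Qs = 3·289 - 549 = 318.
Only 318 units reach the market. On the demand curve, the marginal buyer's willingness to pay at Q = 318 is (1551 - 318)/3 = 411.

411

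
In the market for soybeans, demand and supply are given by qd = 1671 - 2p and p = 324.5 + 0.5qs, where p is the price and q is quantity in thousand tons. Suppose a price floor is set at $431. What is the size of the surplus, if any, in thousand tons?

Rearranging supply gives qs = 2p - 649. Setting quantity demanded equal to quantity supplied, 1671 - 2p = 2p - 649, gives p* = 580 and q* = 511.
The floor of 431 is below the equilibrium price 580, so it is not binding; the market clears at p* = 580, q* = 511.
Since the control does not bind, there is no surplus.

0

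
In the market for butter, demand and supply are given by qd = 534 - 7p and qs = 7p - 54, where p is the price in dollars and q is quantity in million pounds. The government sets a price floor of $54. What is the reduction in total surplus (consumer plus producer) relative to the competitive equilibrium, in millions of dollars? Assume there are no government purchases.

1008

Equilibrium: 534 - 7p = 7p - 54, so 588 = 14p and p* = 42, q* = 240.
Because the floor (54) lies above the market-clearing price, it is binding.
At p = 54: qd = 534 - 7·54 = 156 and qs = 7·54 - 54 = 324.
Quantity traded falls to 156. At q = 156 the demand price is (534 - 156)/7 = 54 and the supply price is (54 + 156)/7 = 30.
Deadweight loss = ½ · (54 - 30) · (240 - 156) = ½ · 24 · 84 = 1008.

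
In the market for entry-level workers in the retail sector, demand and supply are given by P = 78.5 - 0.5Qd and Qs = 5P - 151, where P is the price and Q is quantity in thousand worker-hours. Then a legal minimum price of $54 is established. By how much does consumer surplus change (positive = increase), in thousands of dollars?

-590

Rearranging demand gives Qd = 157 - 2P. In a free market, 157 - 2P = 5P - 151 gives the equilibrium P* = 44, Q* = 69.
Since 54 > 44, the floor is binding.
At P = 54: Qd = 157 - 2·54 = 49 and Qs = 5·54 - 151 = 119.
Consumer surplus without the control is ½ · (78.5 - 44) · 69 = 1190.25.
With the floor, consumers buy 49 units at 54, so CS = ½ · (78.5 - 54) · 49 = 600.25.
Change in consumer surplus = 600.25 - 1190.25 = -590.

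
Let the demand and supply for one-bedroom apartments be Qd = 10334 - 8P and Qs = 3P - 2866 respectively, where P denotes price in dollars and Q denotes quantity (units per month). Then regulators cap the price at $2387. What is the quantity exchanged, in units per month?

734

Without the control the market clears where 10334 - 8P = 3P - 2866, i.e. P* = 1200 and Q* = 734.
Since 2387 is above P* = 1200, the ceiling does not bind and the free-market outcome prevails.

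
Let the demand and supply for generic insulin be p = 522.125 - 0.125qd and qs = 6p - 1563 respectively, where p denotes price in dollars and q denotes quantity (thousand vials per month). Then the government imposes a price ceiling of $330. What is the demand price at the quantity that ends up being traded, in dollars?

Rearranging demand gives qd = 4177 - 8p. Setting quantity demanded equal to quantity supplied, 4177 - 8p = 6p - 1563, gives p* = 410 and q* = 897.
The ceiling of 330 is below the equilibrium price 410, so it binds.
At p = 330: qd = 4177 - 8·330 = 1537 and qs = 6·330 - 1563 = 417.
Only 417 units reach the market. On the demand curve, the marginal buyer's willingness to pay at q = 417 is (4177 - 417)/8 = 470.

470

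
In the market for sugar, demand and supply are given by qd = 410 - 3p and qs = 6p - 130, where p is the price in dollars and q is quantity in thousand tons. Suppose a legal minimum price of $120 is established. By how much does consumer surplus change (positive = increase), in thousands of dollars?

Setting quantity demanded equal to quantity supplied, 410 - 3p = 6p - 130, gives p* = 60 and q* = 230.
Since 120 > 60, the floor is binding.
At p = 120: qd = 410 - 3·120 = 50 and qs = 6·120 - 130 = 590.
Consumer surplus without the control is ½ · (410/3 - 60) · 230 = 26450/3.
With the floor, consumers buy 50 units at 120, so CS = ½ · (410/3 - 120) · 50 = 1250/3.
Change in consumer surplus = 1250/3 - 26450/3 = -8400.

-8400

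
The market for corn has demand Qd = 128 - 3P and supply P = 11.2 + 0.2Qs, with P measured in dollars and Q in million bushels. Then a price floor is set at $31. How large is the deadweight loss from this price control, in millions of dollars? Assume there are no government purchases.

153.6

Rearranging supply gives Qs = 5P - 56. In a free market, 128 - 3P = 5P - 56 gives the equilibrium P* = 23, Q* = 59.
The floor of 31 is above the equilibrium price 23, so it binds.
At P = 31: Qd = 128 - 3·31 = 35 and Qs = 5·31 - 56 = 99.
Quantity traded falls to 35. At Q = 35 the demand price is (128 - 35)/3 = 31 and the supply price is (56 + 35)/5 = 18.2.
Deadweight loss = ½ · (31 - 18.2) · (59 - 35) = ½ · 12.8 · 24 = 153.6.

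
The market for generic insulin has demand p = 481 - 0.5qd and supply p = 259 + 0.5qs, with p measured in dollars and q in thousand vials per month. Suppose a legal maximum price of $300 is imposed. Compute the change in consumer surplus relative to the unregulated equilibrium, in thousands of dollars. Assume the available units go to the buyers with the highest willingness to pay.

Rearranging demand gives qd = 962 - 2p; rearranging supply gives qs = 2p - 518. Equilibrium: 962 - 2p = 2p - 518, so 1480 = 4p and p* = 370, q* = 222.
Because the ceiling (300) lies below the market-clearing price, it is binding.
At p = 300: qd = 962 - 2·300 = 362 and qs = 2·300 - 518 = 82.
Consumer surplus without the control is ½ · (481 - 370) · 222 = 12321.
With the ceiling, 82 units are sold at 300 (assume they go to the highest-value buyers). The demand price at q = 82 is 440, so CS = ½ · [(481 - 300) + (440 - 300)] · 82 = 13161.
Change in consumer surplus = 13161 - 12321 = 840.

840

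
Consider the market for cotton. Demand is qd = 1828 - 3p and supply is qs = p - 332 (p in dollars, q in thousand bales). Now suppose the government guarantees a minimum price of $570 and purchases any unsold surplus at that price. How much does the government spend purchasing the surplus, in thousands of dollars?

68400

In a free market, 1828 - 3p = p - 332 gives the equilibrium p* = 540, q* = 208.
The floor of 570 is above the equilibrium price 540, so it binds.
At p = 570: qd = 1828 - 3·570 = 118 and qs = 570 - 332 = 238.
Surplus = qs - qd = 120.
Government expenditure = surplus × support price = 120 × 570 = 68400.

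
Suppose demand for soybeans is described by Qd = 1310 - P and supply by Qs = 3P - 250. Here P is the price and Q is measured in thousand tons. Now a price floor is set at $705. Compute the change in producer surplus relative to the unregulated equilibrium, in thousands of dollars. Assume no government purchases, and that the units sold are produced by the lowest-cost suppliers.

174037.5

Without the control the market clears where 1310 - P = 3P - 250, i.e. P* = 390 and Q* = 920.
The floor of 705 is above the equilibrium price 390, so it binds.
At P = 705: Qd = 1310 - 705 = 605 and Qs = 3·705 - 250 = 1865.
Producer surplus without the control is ½ · (390 - 250/3) · 920 = 423200/3.
With the floor, 605 units are sold at 705. The supply price at Q = 605 is 285, so PS = ½ · [(705 - 250/3) + (705 - 285)] · 605 = 1890625/6.
Change in producer surplus = 1890625/6 - 423200/3 = 174037.5.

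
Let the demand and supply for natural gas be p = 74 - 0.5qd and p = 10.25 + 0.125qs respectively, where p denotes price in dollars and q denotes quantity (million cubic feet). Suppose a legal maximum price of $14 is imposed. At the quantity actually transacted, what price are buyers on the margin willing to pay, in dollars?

59

Rearranging demand gives qd = 148 - 2p; rearranging supply gives qs = 8p - 82. Without the control the market clears where 148 - 2p = 8p - 82, i.e. p* = 23 and q* = 102.
Because the ceiling (14) lies below the market-clearing price, it is binding.
At p = 14: qd = 148 - 2·14 = 120 and qs = 8·14 - 82 = 30.
Only 30 units reach the market. On the demand curve, the marginal buyer's willingness to pay at q = 30 is (148 - 30)/2 = 59.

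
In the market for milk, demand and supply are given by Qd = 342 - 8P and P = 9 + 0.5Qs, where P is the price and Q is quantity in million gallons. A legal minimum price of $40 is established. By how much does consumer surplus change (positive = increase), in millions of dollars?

-152

Rearranging supply gives Qs = 2P - 18. Setting quantity demanded equal to quantity supplied, 342 - 8P = 2P - 18, gives P* = 36 and Q* = 54.
Because the floor (40) lies above the market-clearing price, it is binding.
At P = 40: Qd = 342 - 8·40 = 22 and Qs = 2·40 - 18 = 62.
Consumer surplus without the control is ½ · (42.75 - 36) · 54 = 182.25.
With the floor, consumers buy 22 units at 40, so CS = ½ · (42.75 - 40) · 22 = 30.25.
Change in consumer surplus = 30.25 - 182.25 = -152.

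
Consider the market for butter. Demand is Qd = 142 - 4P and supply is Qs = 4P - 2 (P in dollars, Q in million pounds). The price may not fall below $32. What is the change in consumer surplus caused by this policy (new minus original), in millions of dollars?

Equilibrium: 142 - 4P = 4P - 2, so 144 = 8P and P* = 18, Q* = 70.
Because the floor (32) lies above the market-clearing price, it is binding.
At P = 32: Qd = 142 - 4·32 = 14 and Qs = 4·32 - 2 = 126.
Consumer surplus without the control is ½ · (35.5 - 18) · 70 = 612.5.
With the floor, consumers buy 14 units at 32, so CS = ½ · (35.5 - 32) · 14 = 24.5.
Change in consumer surplus = 24.5 - 612.5 = -588.

-588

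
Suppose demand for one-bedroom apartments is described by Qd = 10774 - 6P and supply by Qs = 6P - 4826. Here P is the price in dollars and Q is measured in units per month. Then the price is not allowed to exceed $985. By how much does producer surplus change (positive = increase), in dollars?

Setting quantity demanded equal to quantity supplied, 10774 - 6P = 6P - 4826, gives P* = 1300 and Q* = 2974.
The ceiling of 985 is below the equilibrium price 1300, so it binds.
At P = 985: Qd = 10774 - 6·985 = 4864 and Qs = 6·985 - 4826 = 1084.
Producer surplus without the control is ½ · (1300 - 2413/3) · 2974 = 2211169/3.
With the ceiling, producers sell 1084 units at 985, so PS = ½ · (985 - 2413/3) · 1084 = 293764/3.
Change in producer surplus = 293764/3 - 2211169/3 = -639135.

-639135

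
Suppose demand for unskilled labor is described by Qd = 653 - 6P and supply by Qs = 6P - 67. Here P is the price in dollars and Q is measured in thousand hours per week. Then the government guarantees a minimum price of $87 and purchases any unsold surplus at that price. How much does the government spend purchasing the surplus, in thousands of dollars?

Equilibrium: 653 - 6P = 6P - 67, so 720 = 12P and P* = 60, Q* = 293.
The floor of 87 is above the equilibrium price 60, so it binds.
At P = 87: Qd = 653 - 6·87 = 131 and Qs = 6·87 - 67 = 455.
Surplus = Qs - Qd = 324.
Government expenditure = surplus × support price = 324 × 87 = 28188.

28188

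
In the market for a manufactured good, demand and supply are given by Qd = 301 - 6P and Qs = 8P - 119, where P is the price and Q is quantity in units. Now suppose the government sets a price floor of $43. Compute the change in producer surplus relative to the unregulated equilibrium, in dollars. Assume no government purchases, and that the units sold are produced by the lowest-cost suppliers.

Equilibrium: 301 - 6P = 8P - 119, so 420 = 14P and P* = 30, Q* = 121.
Since 43 > 30, the floor is binding.
At P = 43: Qd = 301 - 6·43 = 43 and Qs = 8·43 - 119 = 225.
Producer surplus without the control is ½ · (30 - 14.875) · 121 = 915.0625.
With the floor, 43 units are sold at 43. The supply price at Q = 43 is 20.25, so PS = ½ · [(43 - 14.875) + (43 - 20.25)] · 43 = 1093.8125.
Change in producer surplus = 1093.8125 - 915.0625 = 178.75.

178.75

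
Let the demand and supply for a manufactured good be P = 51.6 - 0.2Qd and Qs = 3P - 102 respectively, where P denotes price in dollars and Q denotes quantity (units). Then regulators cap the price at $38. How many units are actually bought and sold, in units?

12

Rearranging demand gives Qd = 258 - 5P. Without the control the market clears where 258 - 5P = 3P - 102, i.e. P* = 45 and Q* = 33.
Since 38 < 45, the ceiling is binding.
At P = 38: Qd = 258 - 5·38 = 68 and Qs = 3·38 - 102 = 12.
The quantity actually transacted is the short side, supply: 12.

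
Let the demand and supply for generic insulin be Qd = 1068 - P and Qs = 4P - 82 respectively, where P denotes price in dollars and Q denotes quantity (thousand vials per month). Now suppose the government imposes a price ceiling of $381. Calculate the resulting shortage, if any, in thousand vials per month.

In a free market, 1068 - P = 4P - 82 gives the equilibrium P* = 230, Q* = 838.
The ceiling of 381 is above the equilibrium price 230, so it is not binding; the market clears at P* = 230, Q* = 838.
Since the control does not bind, there is no shortage.

0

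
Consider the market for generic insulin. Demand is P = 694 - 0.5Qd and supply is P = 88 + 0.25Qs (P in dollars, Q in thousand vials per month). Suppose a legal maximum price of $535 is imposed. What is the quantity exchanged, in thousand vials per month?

808

Rearranging demand gives Qd = 1388 - 2P; rearranging supply gives Qs = 4P - 352. In a free market, 1388 - 2P = 4P - 352 gives the equilibrium P* = 290, Q* = 808.
Since 535 is above P* = 290, the ceiling does not bind and the free-market outcome prevails.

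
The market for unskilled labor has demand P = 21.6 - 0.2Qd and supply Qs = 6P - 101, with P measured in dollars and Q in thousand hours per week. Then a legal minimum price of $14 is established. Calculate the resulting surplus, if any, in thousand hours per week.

Rearranging demand gives Qd = 108 - 5P. Equilibrium: 108 - 5P = 6P - 101, so 209 = 11P and P* = 19, Q* = 13.
Since 14 is below P* = 19, the floor does not bind and the free-market outcome prevails.
Since the control does not bind, there is no surplus.

0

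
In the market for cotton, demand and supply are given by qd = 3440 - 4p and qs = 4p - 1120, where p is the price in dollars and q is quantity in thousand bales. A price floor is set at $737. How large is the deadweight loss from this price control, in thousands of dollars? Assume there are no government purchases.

111556

In a free market, 3440 - 4p = 4p - 1120 gives the equilibrium p* = 570, q* = 1160.
Since 737 > 570, the floor is binding.
At p = 737: qd = 3440 - 4·737 = 492 and qs = 4·737 - 1120 = 1828.
Quantity traded falls to 492. At q = 492 the demand price is (3440 - 492)/4 = 737 and the supply price is (1120 + 492)/4 = 403.
Deadweight loss = ½ · (737 - 403) · (1160 - 492) = ½ · 334 · 668 = 111556.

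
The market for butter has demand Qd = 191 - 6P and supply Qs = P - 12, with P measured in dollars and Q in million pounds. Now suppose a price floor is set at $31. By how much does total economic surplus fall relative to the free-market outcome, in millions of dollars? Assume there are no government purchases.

84

Without the control the market clears where 191 - 6P = P - 12, i.e. P* = 29 and Q* = 17.
Because the floor (31) lies above the market-clearing price, it is binding.
At P = 31: Qd = 191 - 6·31 = 5 and Qs = 31 - 12 = 19.
Quantity traded falls to 5. At Q = 5 the demand price is (191 - 5)/6 = 31 and the supply price is 12 + 5 = 17.
Deadweight loss = ½ · (31 - 17) · (17 - 5) = ½ · 14 · 12 = 84.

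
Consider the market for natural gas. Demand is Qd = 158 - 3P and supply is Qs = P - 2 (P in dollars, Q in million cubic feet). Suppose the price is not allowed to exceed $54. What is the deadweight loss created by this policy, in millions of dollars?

0

In a free market, 158 - 3P = P - 2 gives the equilibrium P* = 40, Q* = 38.
The ceiling of 54 is above the equilibrium price 40, so it is not binding; the market clears at P* = 40, Q* = 38.
Since the control does not bind, no trades are prevented and deadweight loss is zero.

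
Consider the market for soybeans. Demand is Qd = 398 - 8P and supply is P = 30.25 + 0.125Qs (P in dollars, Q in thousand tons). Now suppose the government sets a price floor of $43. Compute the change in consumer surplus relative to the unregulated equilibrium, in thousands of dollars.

-198

Rearranging supply gives Qs = 8P - 242. In a free market, 398 - 8P = 8P - 242 gives the equilibrium P* = 40, Q* = 78.
Because the floor (43) lies above the market-clearing price, it is binding.
At P = 43: Qd = 398 - 8·43 = 54 and Qs = 8·43 - 242 = 102.
Consumer surplus without the control is ½ · (49.75 - 40) · 78 = 380.25.
With the floor, consumers buy 54 units at 43, so CS = ½ · (49.75 - 43) · 54 = 182.25.
Change in consumer surplus = 182.25 - 380.25 = -198.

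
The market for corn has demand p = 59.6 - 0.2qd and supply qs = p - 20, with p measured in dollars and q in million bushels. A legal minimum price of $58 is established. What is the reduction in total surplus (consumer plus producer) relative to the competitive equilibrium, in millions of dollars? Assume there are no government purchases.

375

Rearranging demand gives qd = 298 - 5p. Setting quantity demanded equal to quantity supplied, 298 - 5p = p - 20, gives p* = 53 and q* = 33.
Because the floor (58) lies above the market-clearing price, it is binding.
At p = 58: qd = 298 - 5·58 = 8 and qs = 58 - 20 = 38.
Quantity traded falls to 8. At q = 8 the demand price is (298 - 8)/5 = 58 and the supply price is 20 + 8 = 28.
Deadweight loss = ½ · (58 - 28) · (33 - 8) = ½ · 30 · 25 = 375.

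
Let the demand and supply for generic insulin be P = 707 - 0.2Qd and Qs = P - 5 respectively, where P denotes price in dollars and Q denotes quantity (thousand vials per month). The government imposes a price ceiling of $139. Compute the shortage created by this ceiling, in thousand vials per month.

Rearranging demand gives Qd = 3535 - 5P. Setting quantity demanded equal to quantity supplied, 3535 - 5P = P - 5, gives P* = 590 and Q* = 585.
Since 139 < 590, the ceiling is binding.
At P = 139: Qd = 3535 - 5·139 = 2840 and Qs = 139 - 5 = 134.
Shortage = Qd - Qs = 2840 - 134 = 2706.

2706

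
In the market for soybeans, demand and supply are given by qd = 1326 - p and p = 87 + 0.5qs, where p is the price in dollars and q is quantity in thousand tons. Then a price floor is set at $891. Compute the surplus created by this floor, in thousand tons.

1173

Rearranging supply gives qs = 2p - 174. Equilibrium: 1326 - p = 2p - 174, so 1500 = 3p and p* = 500, q* = 826.
Because the floor (891) lies above the market-clearing price, it is binding.
At p = 891: qd = 1326 - 891 = 435 and qs = 2·891 - 174 = 1608.
Surplus = qs - qd = 1608 - 435 = 1173.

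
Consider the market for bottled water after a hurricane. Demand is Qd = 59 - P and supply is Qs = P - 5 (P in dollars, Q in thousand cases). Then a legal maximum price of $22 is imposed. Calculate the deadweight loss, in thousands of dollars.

Equilibrium: 59 - P = P - 5, so 64 = 2P and P* = 32, Q* = 27.
Because the ceiling (22) lies below the market-clearing price, it is binding.
At P = 22: Qd = 59 - 22 = 37 and Qs = 22 - 5 = 17.
Quantity traded falls to 17. At Q = 17 the demand price is 59 - 17 = 42 and the supply price is 5 + 17 = 22.
Deadweight loss = ½ · (42 - 22) · (27 - 17) = ½ · 20 · 10 = 100.

100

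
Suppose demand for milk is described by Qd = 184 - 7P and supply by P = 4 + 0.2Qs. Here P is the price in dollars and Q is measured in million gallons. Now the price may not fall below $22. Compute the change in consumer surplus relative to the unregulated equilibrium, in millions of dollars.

-237.5

Rearranging supply gives Qs = 5P - 20. Without the control the market clears where 184 - 7P = 5P - 20, i.e. P* = 17 and Q* = 65.
Since 22 > 17, the floor is binding.
At P = 22: Qd = 184 - 7·22 = 30 and Qs = 5·22 - 20 = 90.
Consumer surplus without the control is ½ · (184/7 - 17) · 65 = 4225/14.
With the floor, consumers buy 30 units at 22, so CS = ½ · (184/7 - 22) · 30 = 450/7.
Change in consumer surplus = 450/7 - 4225/14 = -237.5.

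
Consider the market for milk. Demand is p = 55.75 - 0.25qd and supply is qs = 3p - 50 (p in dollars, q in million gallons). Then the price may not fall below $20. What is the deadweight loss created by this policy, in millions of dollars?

0

Rearranging demand gives qd = 223 - 4p. Equilibrium: 223 - 4p = 3p - 50, so 273 = 7p and p* = 39, q* = 67.
The floor of 20 is below the equilibrium price 39, so it is not binding; the market clears at p* = 39, q* = 67.
Since the control does not bind, no trades are prevented and deadweight loss is zero.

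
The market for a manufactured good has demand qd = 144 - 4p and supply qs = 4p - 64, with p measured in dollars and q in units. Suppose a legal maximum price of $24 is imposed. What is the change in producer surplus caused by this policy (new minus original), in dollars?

-72

Without the control the market clears where 144 - 4p = 4p - 64, i.e. p* = 26 and q* = 40.
Since 24 < 26, the ceiling is binding.
At p = 24: qd = 144 - 4·24 = 48 and qs = 4·24 - 64 = 32.
Producer surplus without the control is ½ · (26 - 16) · 40 = 200.
With the ceiling, producers sell 32 units at 24, so PS = ½ · (24 - 16) · 32 = 128.
Change in producer surplus = 128 - 200 = -72.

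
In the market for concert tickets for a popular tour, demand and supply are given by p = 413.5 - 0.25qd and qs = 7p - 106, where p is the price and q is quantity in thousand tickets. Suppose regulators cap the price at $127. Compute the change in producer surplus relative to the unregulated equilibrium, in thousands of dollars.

-29650.5

Rearranging demand gives qd = 1654 - 4p. Without the control the market clears where 1654 - 4p = 7p - 106, i.e. p* = 160 and q* = 1014.
Because the ceiling (127) lies below the market-clearing price, it is binding.
At p = 127: qd = 1654 - 4·127 = 1146 and qs = 7·127 - 106 = 783.
Producer surplus without the control is ½ · (160 - 106/7) · 1014 = 514098/7.
With the ceiling, producers sell 783 units at 127, so PS = ½ · (127 - 106/7) · 783 = 613089/14.
Change in producer surplus = 613089/14 - 514098/7 = -29650.5.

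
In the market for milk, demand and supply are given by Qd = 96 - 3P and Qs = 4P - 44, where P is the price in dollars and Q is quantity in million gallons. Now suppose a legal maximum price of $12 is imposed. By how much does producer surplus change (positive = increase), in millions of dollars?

Equilibrium: 96 - 3P = 4P - 44, so 140 = 7P and P* = 20, Q* = 36.
Because the ceiling (12) lies below the market-clearing price, it is binding.
At P = 12: Qd = 96 - 3·12 = 60 and Qs = 4·12 - 44 = 4.
Producer surplus without the control is ½ · (20 - 11) · 36 = 162.
With the ceiling, producers sell 4 units at 12, so PS = ½ · (12 - 11) · 4 = 2.
Change in producer surplus = 2 - 162 = -160.

-160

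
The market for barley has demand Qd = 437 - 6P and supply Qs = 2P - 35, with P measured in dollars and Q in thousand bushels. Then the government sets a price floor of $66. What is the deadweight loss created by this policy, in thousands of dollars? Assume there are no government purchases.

Without the control the market clears where 437 - 6P = 2P - 35, i.e. P* = 59 and Q* = 83.
Since 66 > 59, the floor is binding.
At P = 66: Qd = 437 - 6·66 = 41 and Qs = 2·66 - 35 = 97.
Quantity traded falls to 41. At Q = 41 the demand price is (437 - 41)/6 = 66 and the supply price is (35 + 41)/2 = 38.
Deadweight loss = ½ · (66 - 38) · (83 - 41) = ½ · 28 · 42 = 588.

588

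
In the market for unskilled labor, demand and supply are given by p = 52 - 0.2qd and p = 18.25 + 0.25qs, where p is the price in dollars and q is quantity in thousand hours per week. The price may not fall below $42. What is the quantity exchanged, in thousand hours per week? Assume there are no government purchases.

50

Rearranging demand gives qd = 260 - 5p; rearranging supply gives qs = 4p - 73. Setting quantity demanded equal to quantity supplied, 260 - 5p = 4p - 73, gives p* = 37 and q* = 75.
Since 42 > 37, the floor is binding.
At p = 42: qd = 260 - 5·42 = 50 and qs = 4·42 - 73 = 95.
The quantity actually transacted is the short side, demand: 50.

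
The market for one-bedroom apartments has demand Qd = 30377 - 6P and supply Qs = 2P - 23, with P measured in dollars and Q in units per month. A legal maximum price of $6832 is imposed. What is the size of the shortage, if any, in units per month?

Setting quantity demanded equal to quantity supplied, 30377 - 6P = 2P - 23, gives P* = 3800 and Q* = 7577.
The ceiling of 6832 is above the equilibrium price 3800, so it is not binding; the market clears at P* = 3800, Q* = 7577.
Since the control does not bind, there is no shortage.

0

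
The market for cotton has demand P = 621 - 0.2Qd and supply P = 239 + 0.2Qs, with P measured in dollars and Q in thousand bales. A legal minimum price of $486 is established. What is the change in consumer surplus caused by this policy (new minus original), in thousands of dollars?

-45640

Rearranging demand gives Qd = 3105 - 5P; rearranging supply gives Qs = 5P - 1195. Equilibrium: 3105 - 5P = 5P - 1195, so 4300 = 10P and P* = 430, Q* = 955.
Because the floor (486) lies above the market-clearing price, it is binding.
At P = 486: Qd = 3105 - 5·486 = 675 and Qs = 5·486 - 1195 = 1235.
Consumer surplus without the control is ½ · (621 - 430) · 955 = 91202.5.
With the floor, consumers buy 675 units at 486, so CS = ½ · (621 - 486) · 675 = 45562.5.
Change in consumer surplus = 45562.5 - 91202.5 = -45640.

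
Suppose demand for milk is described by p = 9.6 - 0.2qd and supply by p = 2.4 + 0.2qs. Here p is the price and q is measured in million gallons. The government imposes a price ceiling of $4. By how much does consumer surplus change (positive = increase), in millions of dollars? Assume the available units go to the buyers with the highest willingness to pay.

Rearranging demand gives qd = 48 - 5p; rearranging supply gives qs = 5p - 12. Equilibrium: 48 - 5p = 5p - 12, so 60 = 10p and p* = 6, q* = 18.
Since 4 < 6, the ceiling is binding.
At p = 4: qd = 48 - 5·4 = 28 and qs = 5·4 - 12 = 8.
Consumer surplus without the control is ½ · (9.6 - 6) · 18 = 32.4.
With the ceiling, 8 units are sold at 4 (assume they go to the highest-value buyers). The demand price at q = 8 is 8, so CS = ½ · [(9.6 - 4) + (8 - 4)] · 8 = 38.4.
Change in consumer surplus = 38.4 - 32.4 = 6.

6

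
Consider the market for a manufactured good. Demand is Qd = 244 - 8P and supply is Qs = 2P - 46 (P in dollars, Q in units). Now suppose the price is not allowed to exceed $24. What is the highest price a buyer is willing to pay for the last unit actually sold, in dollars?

30.25

Without the control the market clears where 244 - 8P = 2P - 46, i.e. P* = 29 and Q* = 12.
Since 24 < 29, the ceiling is binding.
At P = 24: Qd = 244 - 8·24 = 52 and Qs = 2·24 - 46 = 2.
Only 2 units reach the market. On the demand curve, the marginal buyer's willingness to pay at Q = 2 is (244 - 2)/8 = 30.25.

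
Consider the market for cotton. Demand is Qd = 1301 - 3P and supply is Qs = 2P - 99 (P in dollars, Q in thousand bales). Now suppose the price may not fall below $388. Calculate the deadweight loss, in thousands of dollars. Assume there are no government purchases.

Equilibrium: 1301 - 3P = 2P - 99, so 1400 = 5P and P* = 280, Q* = 461.
Since 388 > 280, the floor is binding.
At P = 388: Qd = 1301 - 3·388 = 137 and Qs = 2·388 - 99 = 677.
Quantity traded falls to 137. At Q = 137 the demand price is (1301 - 137)/3 = 388 and the supply price is (99 + 137)/2 = 118.
Deadweight loss = ½ · (388 - 118) · (461 - 137) = ½ · 270 · 324 = 43740.

43740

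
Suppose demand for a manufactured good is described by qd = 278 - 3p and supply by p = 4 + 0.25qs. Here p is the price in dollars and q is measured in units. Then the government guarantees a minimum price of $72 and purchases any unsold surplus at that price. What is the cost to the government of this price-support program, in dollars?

Rearranging supply gives qs = 4p - 16. In a free market, 278 - 3p = 4p - 16 gives the equilibrium p* = 42, q* = 152.
Since 72 > 42, the floor is binding.
At p = 72: qd = 278 - 3·72 = 62 and qs = 4·72 - 16 = 272.
Surplus = qs - qd = 210.
Government expenditure = surplus × support price = 210 × 72 = 15120.

15120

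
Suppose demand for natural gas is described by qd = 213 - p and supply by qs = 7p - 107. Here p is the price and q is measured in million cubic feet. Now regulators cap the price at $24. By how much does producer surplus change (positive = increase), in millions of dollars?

-1872

Setting quantity demanded equal to quantity supplied, 213 - p = 7p - 107, gives p* = 40 and q* = 173.
Because the ceiling (24) lies below the market-clearing price, it is binding.
At p = 24: qd = 213 - 24 = 189 and qs = 7·24 - 107 = 61.
Producer surplus without the control is ½ · (40 - 107/7) · 173 = 29929/14.
With the ceiling, producers sell 61 units at 24, so PS = ½ · (24 - 107/7) · 61 = 3721/14.
Change in producer surplus = 3721/14 - 29929/14 = -1872.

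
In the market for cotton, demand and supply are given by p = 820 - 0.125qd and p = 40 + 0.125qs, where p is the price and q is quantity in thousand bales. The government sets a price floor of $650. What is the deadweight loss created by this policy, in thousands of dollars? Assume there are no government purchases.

387200

Rearranging demand gives qd = 6560 - 8p; rearranging supply gives qs = 8p - 320. In a free market, 6560 - 8p = 8p - 320 gives the equilibrium p* = 430, q* = 3120.
Since 650 > 430, the floor is binding.
At p = 650: qd = 6560 - 8·650 = 1360 and qs = 8·650 - 320 = 4880.
Quantity traded falls to 1360. At q = 1360 the demand price is (6560 - 1360)/8 = 650 and the supply price is (320 + 1360)/8 = 210.
Deadweight loss = ½ · (650 - 210) · (3120 - 1360) = ½ · 440 · 1760 = 387200.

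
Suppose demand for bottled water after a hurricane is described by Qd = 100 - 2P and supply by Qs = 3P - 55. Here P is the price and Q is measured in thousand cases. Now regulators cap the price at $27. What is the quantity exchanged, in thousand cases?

Setting quantity demanded equal to quantity supplied, 100 - 2P = 3P - 55, gives P* = 31 and Q* = 38.
Since 27 < 31, the ceiling is binding.
At P = 27: Qd = 100 - 2·27 = 46 and Qs = 3·27 - 55 = 26.
The quantity actually transacted is the short side, supply: 26.

26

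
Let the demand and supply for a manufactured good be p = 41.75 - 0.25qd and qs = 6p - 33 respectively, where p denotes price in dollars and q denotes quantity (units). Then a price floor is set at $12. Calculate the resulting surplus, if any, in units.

Rearranging demand gives qd = 167 - 4p. Setting quantity demanded equal to quantity supplied, 167 - 4p = 6p - 33, gives p* = 20 and q* = 87.
The floor of 12 is below the equilibrium price 20, so it is not binding; the market clears at p* = 20, q* = 87.
Since the control does not bind, there is no surplus.

0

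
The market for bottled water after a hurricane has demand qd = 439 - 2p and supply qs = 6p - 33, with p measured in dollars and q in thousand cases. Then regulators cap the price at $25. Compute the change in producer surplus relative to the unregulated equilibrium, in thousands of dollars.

-7446

Without the control the market clears where 439 - 2p = 6p - 33, i.e. p* = 59 and q* = 321.
Because the ceiling (25) lies below the market-clearing price, it is binding.
At p = 25: qd = 439 - 2·25 = 389 and qs = 6·25 - 33 = 117.
Producer surplus without the control is ½ · (59 - 5.5) · 321 = 8586.75.
With the ceiling, producers sell 117 units at 25, so PS = ½ · (25 - 5.5) · 117 = 1140.75.
Change in producer surplus = 1140.75 - 8586.75 = -7446.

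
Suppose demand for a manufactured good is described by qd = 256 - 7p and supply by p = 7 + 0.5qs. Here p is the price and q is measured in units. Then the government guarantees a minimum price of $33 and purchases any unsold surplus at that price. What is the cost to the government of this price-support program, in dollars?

Rearranging supply gives qs = 2p - 14. Setting quantity demanded equal to quantity supplied, 256 - 7p = 2p - 14, gives p* = 30 and q* = 46.
The floor of 33 is above the equilibrium price 30, so it binds.
At p = 33: qd = 256 - 7·33 = 25 and qs = 2·33 - 14 = 52.
Surplus = qs - qd = 27.
Government expenditure = surplus × support price = 27 × 33 = 891.

891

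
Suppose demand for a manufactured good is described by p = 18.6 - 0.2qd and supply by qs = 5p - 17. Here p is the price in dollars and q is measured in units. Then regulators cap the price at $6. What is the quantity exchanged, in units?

13

Rearranging demand gives qd = 93 - 5p. In a free market, 93 - 5p = 5p - 17 gives the equilibrium p* = 11, q* = 38.
Since 6 < 11, the ceiling is binding.
At p = 6: qd = 93 - 5·6 = 63 and qs = 5·6 - 17 = 13.
The quantity actually transacted is the short side, supply: 13.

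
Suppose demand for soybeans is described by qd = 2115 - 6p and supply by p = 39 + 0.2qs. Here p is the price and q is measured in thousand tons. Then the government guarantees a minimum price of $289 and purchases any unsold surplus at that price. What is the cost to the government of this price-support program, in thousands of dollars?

251141

Rearranging supply gives qs = 5p - 195. Setting quantity demanded equal to quantity supplied, 2115 - 6p = 5p - 195, gives p* = 210 and q* = 855.
Because the floor (289) lies above the market-clearing price, it is binding.
At p = 289: qd = 2115 - 6·289 = 381 and qs = 5·289 - 195 = 1250.
Surplus = qs - qd = 869.
Government expenditure = surplus × support price = 869 × 289 = 251141.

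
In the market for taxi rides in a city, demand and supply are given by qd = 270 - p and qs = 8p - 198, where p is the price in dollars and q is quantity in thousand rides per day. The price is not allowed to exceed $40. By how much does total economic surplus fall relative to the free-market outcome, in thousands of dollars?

5184

Equilibrium: 270 - p = 8p - 198, so 468 = 9p and p* = 52, q* = 218.
Since 40 < 52, the ceiling is binding.
At p = 40: qd = 270 - 40 = 230 and qs = 8·40 - 198 = 122.
Quantity traded falls to 122. At q = 122 the demand price is 270 - 122 = 148 and the supply price is (198 + 122)/8 = 40.
Deadweight loss = ½ · (148 - 40) · (218 - 122) = ½ · 108 · 96 = 5184.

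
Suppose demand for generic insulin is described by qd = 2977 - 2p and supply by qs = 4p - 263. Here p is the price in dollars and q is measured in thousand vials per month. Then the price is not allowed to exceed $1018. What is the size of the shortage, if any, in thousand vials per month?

0

In a free market, 2977 - 2p = 4p - 263 gives the equilibrium p* = 540, q* = 1897.
Since 1018 is above p* = 540, the ceiling does not bind and the free-market outcome prevails.
Since the control does not bind, there is no shortage.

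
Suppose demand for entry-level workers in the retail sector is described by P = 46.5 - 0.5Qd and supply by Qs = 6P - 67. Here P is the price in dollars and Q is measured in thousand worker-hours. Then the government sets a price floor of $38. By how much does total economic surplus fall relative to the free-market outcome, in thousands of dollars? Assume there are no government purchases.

Rearranging demand gives Qd = 93 - 2P. In a free market, 93 - 2P = 6P - 67 gives the equilibrium P* = 20, Q* = 53.
Because the floor (38) lies above the market-clearing price, it is binding.
At P = 38: Qd = 93 - 2·38 = 17 and Qs = 6·38 - 67 = 161.
Quantity traded falls to 17. At Q = 17 the demand price is (93 - 17)/2 = 38 and the supply price is (67 + 17)/6 = 14.
Deadweight loss = ½ · (38 - 14) · (53 - 17) = ½ · 24 · 36 = 432.

432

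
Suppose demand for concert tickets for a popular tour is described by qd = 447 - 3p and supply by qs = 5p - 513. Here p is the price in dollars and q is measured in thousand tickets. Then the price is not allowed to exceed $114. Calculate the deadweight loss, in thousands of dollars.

240

Without the control the market clears where 447 - 3p = 5p - 513, i.e. p* = 120 and q* = 87.
The ceiling of 114 is below the equilibrium price 120, so it binds.
At p = 114: qd = 447 - 3·114 = 105 and qs = 5·114 - 513 = 57.
Quantity traded falls to 57. At q = 57 the demand price is (447 - 57)/3 = 130 and the supply price is (513 + 57)/5 = 114.
Deadweight loss = ½ · (130 - 114) · (87 - 57) = ½ · 16 · 30 = 240.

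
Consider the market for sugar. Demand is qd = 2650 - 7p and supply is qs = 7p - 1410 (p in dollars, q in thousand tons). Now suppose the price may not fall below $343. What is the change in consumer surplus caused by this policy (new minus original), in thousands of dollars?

-23028.5

Without the control the market clears where 2650 - 7p = 7p - 1410, i.e. p* = 290 and q* = 620.
Since 343 > 290, the floor is binding.
At p = 343: qd = 2650 - 7·343 = 249 and qs = 7·343 - 1410 = 991.
Consumer surplus without the control is ½ · (2650/7 - 290) · 620 = 192200/7.
With the floor, consumers buy 249 units at 343, so CS = ½ · (2650/7 - 343) · 249 = 62001/14.
Change in consumer surplus = 62001/14 - 192200/7 = -23028.5.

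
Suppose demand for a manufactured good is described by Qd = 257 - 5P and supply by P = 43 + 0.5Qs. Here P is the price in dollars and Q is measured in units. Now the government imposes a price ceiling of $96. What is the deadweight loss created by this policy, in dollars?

0

Rearranging supply gives Qs = 2P - 86. Without the control the market clears where 257 - 5P = 2P - 86, i.e. P* = 49 and Q* = 12.
The ceiling of 96 is above the equilibrium price 49, so it is not binding; the market clears at P* = 49, Q* = 12.
Since the control does not bind, no trades are prevented and deadweight loss is zero.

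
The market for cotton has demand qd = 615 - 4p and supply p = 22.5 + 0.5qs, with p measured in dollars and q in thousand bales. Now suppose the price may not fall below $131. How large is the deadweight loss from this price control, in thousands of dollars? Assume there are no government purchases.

2646

Rearranging supply gives qs = 2p - 45. In a free market, 615 - 4p = 2p - 45 gives the equilibrium p* = 110, q* = 175.
Because the floor (131) lies above the market-clearing price, it is binding.
At p = 131: qd = 615 - 4·131 = 91 and qs = 2·131 - 45 = 217.
Quantity traded falls to 91. At q = 91 the demand price is (615 - 91)/4 = 131 and the supply price is (45 + 91)/2 = 68.
Deadweight loss = ½ · (131 - 68) · (175 - 91) = ½ · 63 · 84 = 2646.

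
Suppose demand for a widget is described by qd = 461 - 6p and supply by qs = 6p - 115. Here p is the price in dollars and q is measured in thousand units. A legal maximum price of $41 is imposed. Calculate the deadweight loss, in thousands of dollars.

294

Setting quantity demanded equal to quantity supplied, 461 - 6p = 6p - 115, gives p* = 48 and q* = 173.
The ceiling of 41 is below the equilibrium price 48, so it binds.
At p = 41: qd = 461 - 6·41 = 215 and qs = 6·41 - 115 = 131.
Quantity traded falls to 131. At q = 131 the demand price is (461 - 131)/6 = 55 and the supply price is (115 + 131)/6 = 41.
Deadweight loss = ½ · (55 - 41) · (173 - 131) = ½ · 14 · 42 = 294.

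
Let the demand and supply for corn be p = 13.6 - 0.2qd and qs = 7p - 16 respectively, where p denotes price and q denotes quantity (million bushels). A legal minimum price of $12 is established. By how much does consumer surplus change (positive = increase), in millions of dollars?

Rearranging demand gives qd = 68 - 5p. In a free market, 68 - 5p = 7p - 16 gives the equilibrium p* = 7, q* = 33.
The floor of 12 is above the equilibrium price 7, so it binds.
At p = 12: qd = 68 - 5·12 = 8 and qs = 7·12 - 16 = 68.
Consumer surplus without the control is ½ · (13.6 - 7) · 33 = 108.9.
With the floor, consumers buy 8 units at 12, so CS = ½ · (13.6 - 12) · 8 = 6.4.
Change in consumer surplus = 6.4 - 108.9 = -102.5.

-102.5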